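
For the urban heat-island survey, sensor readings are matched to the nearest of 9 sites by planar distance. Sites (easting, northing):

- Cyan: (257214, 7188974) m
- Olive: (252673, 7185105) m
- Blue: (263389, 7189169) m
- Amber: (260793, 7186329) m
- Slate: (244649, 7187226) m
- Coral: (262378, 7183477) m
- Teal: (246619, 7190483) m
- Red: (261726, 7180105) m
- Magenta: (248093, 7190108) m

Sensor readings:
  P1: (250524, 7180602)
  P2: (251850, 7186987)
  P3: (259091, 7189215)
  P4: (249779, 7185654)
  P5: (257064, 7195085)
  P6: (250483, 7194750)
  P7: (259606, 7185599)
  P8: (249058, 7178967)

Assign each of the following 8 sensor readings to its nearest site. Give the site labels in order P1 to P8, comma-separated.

P1 → Olive (d²=24895210.00)
P2 → Olive (d²=4219253.00)
P3 → Cyan (d²=3581210.00)
P4 → Olive (d²=8676637.00)
P5 → Cyan (d²=37366821.00)
P6 → Magenta (d²=27260264.00)
P7 → Amber (d²=1941869.00)
P8 → Olive (d²=50743269.00)

Olive, Olive, Cyan, Olive, Cyan, Magenta, Amber, Olive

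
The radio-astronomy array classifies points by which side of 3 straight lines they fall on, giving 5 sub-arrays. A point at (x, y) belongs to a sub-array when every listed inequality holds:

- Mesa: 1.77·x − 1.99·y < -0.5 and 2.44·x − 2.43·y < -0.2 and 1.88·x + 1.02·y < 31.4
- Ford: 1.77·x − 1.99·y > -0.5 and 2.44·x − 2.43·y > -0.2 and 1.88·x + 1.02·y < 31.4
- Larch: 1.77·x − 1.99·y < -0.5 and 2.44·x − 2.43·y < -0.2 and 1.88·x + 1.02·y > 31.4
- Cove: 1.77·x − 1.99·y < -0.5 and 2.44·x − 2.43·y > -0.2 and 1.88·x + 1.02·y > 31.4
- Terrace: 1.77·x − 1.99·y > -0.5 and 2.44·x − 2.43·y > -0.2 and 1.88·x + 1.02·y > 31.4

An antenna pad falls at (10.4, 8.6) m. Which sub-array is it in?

Ford

1.77·10.4 − 1.99·8.6 = 1.294, which is > -0.5
2.44·10.4 − 2.43·8.6 = 4.478, which is > -0.2
1.88·10.4 + 1.02·8.6 = 28.324, which is < 31.4
This sign pattern matches Ford.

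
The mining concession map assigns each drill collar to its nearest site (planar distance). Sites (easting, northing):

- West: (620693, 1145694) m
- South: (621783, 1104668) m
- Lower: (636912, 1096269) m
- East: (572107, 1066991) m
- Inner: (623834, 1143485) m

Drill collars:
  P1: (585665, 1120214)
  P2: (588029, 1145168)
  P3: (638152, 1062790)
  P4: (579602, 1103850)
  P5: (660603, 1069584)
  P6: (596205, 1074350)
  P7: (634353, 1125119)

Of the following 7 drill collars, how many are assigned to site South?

P1 → South
P2 → West
P3 → Lower
P4 → East
P5 → Lower
P6 → East
P7 → Inner
1 of the 7 goes to South.

1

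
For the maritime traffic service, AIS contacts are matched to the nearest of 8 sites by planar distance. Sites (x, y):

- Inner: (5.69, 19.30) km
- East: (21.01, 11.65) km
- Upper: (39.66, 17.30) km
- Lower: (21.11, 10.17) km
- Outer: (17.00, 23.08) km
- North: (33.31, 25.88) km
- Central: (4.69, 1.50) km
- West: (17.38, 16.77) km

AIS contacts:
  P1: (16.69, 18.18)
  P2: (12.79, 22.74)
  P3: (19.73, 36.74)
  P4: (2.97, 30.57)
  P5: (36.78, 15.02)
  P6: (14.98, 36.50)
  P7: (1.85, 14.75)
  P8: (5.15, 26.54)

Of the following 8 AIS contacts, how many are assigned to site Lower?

0

P1 → West
P2 → Outer
P3 → Outer
P4 → Inner
P5 → Upper
P6 → Outer
P7 → Inner
P8 → Inner
0 of the 8 go to Lower.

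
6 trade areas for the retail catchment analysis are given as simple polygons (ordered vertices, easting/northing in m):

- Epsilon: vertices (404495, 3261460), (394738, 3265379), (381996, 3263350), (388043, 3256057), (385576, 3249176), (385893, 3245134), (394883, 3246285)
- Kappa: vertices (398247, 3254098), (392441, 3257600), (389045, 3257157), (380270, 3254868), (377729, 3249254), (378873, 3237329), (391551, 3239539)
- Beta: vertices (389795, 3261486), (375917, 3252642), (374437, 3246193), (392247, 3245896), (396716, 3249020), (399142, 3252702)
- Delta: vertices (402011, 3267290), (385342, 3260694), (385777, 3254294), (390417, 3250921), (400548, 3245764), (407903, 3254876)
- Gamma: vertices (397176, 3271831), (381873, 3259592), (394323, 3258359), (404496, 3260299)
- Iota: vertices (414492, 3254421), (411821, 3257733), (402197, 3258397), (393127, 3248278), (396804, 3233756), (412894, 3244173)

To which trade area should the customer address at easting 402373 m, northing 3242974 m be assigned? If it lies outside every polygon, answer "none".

Iota

Cast a ray rightward from (402373, 3242974). For each polygon, the edges (by vertex number in listed order) whose endpoints lie on opposite sides of northing = 3242974, where each meets that height, and whether that is right or left of the point:
Epsilon: no edge straddles that height → 0 crossings.
Kappa: 5–6 at easting≈378331.5 (left), 7–1 at easting≈393130.8 (left) → 0 crossings.
Beta: no edge straddles that height → 0 crossings.
Delta: no edge straddles that height → 0 crossings.
Gamma: no edge straddles that height → 0 crossings.
Iota: 4–5 at easting≈394470.0 (left), 5–6 at easting≈411042.0 (right) → 1 crossing.
Only Iota has an odd count, so the point is inside Iota.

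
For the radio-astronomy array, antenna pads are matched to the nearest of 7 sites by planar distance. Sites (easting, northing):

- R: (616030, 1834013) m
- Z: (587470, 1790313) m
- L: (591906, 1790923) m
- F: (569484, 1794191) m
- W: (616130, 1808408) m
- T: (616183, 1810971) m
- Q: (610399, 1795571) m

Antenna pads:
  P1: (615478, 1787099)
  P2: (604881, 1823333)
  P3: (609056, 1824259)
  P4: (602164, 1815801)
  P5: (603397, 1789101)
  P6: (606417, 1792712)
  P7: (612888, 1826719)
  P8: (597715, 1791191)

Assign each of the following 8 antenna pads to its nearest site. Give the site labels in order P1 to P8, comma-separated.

P1 → Q (d²=97571025.00)
P2 → R (d²=238362601.00)
P3 → R (d²=143777192.00)
P4 → T (d²=219861261.00)
P5 → Q (d²=90888904.00)
P6 → Q (d²=24030205.00)
P7 → R (d²=63074600.00)
P8 → L (d²=33816305.00)

Q, R, R, T, Q, Q, R, L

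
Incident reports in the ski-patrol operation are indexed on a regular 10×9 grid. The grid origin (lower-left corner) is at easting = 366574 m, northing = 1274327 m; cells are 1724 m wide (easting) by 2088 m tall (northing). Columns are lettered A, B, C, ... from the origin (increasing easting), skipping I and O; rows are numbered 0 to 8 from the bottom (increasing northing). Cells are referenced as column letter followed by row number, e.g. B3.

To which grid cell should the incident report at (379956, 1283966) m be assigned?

H4

Column index: ⌊(379956 − 366574) / 1724⌋ = ⌊7.762⌋ = 7 → column H
Row offset from origin: ⌊(1283966 − 1274327) / 2088⌋ = ⌊4.616⌋ = 4 → row 4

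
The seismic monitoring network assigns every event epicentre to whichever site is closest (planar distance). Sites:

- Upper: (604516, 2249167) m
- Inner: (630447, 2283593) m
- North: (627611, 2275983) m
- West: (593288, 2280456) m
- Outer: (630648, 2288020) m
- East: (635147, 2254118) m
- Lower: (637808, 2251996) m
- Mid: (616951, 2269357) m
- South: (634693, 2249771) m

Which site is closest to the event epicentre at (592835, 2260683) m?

Squared distances to each site:
Upper: 269064017.000; Inner: 1939530644.000; North: 1443460176.000; West: 391176738.000; Outer: 2177134538.000; East: 1833404569.000; Lower: 2098034698.000; Mid: 656819732.000; South: 1871163908.000.
Minimum at Upper.

Upper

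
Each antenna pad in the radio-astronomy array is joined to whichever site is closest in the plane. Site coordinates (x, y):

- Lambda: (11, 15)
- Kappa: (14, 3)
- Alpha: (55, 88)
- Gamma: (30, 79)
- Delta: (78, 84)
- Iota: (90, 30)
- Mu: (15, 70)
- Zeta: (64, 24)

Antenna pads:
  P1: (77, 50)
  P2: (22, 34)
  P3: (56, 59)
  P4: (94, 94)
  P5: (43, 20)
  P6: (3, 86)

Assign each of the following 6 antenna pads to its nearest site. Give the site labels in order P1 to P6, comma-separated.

Iota, Lambda, Alpha, Delta, Zeta, Mu

P1 → Iota (d²=569.00)
P2 → Lambda (d²=482.00)
P3 → Alpha (d²=842.00)
P4 → Delta (d²=356.00)
P5 → Zeta (d²=457.00)
P6 → Mu (d²=400.00)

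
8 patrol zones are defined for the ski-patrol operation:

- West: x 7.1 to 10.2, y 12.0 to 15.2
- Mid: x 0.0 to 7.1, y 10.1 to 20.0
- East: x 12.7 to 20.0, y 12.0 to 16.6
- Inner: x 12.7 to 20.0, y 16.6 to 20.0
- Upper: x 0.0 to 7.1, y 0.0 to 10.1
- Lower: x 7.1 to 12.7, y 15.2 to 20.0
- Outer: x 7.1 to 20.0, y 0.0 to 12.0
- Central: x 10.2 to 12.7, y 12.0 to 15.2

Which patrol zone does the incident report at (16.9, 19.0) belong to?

The point has x = 16.9 and y = 19.0.
Only Inner satisfies 12.7 ≤ x ≤ 20.0 and 16.6 ≤ y ≤ 20.0.

Inner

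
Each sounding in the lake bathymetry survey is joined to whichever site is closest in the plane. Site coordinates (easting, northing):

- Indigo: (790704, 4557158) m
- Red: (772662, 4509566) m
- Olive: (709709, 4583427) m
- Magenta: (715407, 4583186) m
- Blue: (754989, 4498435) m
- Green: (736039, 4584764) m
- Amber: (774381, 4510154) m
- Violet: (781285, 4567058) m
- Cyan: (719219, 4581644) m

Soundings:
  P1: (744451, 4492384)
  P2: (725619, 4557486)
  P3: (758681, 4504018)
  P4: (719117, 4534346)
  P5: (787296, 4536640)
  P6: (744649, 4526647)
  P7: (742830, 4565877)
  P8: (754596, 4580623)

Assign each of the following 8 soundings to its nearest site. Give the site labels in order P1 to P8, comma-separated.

Blue, Cyan, Blue, Cyan, Indigo, Blue, Green, Green

P1 → Blue (d²=147664045.00)
P2 → Cyan (d²=624568964.00)
P3 → Blue (d²=44800753.00)
P4 → Cyan (d²=2237111208.00)
P5 → Indigo (d²=432602788.00)
P6 → Blue (d²=902832544.00)
P7 → Green (d²=402836450.00)
P8 → Green (d²=361510130.00)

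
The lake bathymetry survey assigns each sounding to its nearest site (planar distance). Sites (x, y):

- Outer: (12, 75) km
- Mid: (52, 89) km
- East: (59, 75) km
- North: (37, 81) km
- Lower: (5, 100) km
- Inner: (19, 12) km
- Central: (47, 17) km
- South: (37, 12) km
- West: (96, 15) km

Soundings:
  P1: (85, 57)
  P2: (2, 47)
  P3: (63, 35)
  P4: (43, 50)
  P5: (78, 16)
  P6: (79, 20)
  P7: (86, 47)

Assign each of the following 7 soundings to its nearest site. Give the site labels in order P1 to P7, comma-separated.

East, Outer, Central, East, West, West, West

P1 → East (d²=1000.00)
P2 → Outer (d²=884.00)
P3 → Central (d²=580.00)
P4 → East (d²=881.00)
P5 → West (d²=325.00)
P6 → West (d²=314.00)
P7 → West (d²=1124.00)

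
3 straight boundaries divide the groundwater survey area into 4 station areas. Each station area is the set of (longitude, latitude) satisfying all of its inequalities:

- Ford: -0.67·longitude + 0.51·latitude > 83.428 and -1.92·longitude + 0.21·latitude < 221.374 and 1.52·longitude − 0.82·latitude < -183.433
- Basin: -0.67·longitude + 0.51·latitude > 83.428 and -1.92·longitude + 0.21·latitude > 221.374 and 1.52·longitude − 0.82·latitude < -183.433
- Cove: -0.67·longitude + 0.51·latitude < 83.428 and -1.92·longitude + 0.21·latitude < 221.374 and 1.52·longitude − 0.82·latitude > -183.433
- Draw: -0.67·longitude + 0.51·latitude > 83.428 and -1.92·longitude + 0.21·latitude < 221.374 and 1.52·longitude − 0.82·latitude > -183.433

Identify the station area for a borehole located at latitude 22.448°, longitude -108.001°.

Draw

-0.67·-108.001 + 0.51·22.448 = 83.809, which is > 83.428
-1.92·-108.001 + 0.21·22.448 = 212.076, which is < 221.374
1.52·-108.001 − 0.82·22.448 = -182.569, which is > -183.433
This sign pattern matches Draw.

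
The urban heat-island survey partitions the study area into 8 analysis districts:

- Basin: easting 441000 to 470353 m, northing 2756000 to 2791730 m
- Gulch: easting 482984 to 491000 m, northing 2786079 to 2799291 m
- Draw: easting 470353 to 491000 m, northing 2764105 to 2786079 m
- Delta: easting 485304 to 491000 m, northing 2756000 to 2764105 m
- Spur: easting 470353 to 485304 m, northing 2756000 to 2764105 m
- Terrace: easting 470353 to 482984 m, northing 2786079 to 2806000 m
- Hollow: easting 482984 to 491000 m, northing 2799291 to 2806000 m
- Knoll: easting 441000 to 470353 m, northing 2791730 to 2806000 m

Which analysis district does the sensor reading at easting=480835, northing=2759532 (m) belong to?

Spur

The point has easting = 480835 and northing = 2759532.
Only Spur satisfies 470353 ≤ easting ≤ 485304 and 2756000 ≤ northing ≤ 2764105.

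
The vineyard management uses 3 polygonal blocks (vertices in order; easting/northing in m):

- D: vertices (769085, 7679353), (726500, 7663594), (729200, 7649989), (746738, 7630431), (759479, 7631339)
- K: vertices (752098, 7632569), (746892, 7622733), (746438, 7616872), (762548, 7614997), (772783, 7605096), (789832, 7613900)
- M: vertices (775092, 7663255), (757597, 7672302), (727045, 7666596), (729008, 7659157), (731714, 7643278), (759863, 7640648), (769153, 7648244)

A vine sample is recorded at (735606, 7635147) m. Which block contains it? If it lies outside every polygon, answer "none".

none

Cast a ray rightward from (735606, 7635147). For each polygon, the edges (by vertex number in listed order) whose endpoints lie on opposite sides of northing = 7635147, where each meets that height, and whether that is right or left of the point:
D: 3–4 at easting≈742509.1 (right), 5–1 at easting≈760240.9 (right) → 2 crossings.
K: no edge straddles that height → 0 crossings.
M: no edge straddles that height → 0 crossings.
All counts are even, so the point lies outside every listed polygon.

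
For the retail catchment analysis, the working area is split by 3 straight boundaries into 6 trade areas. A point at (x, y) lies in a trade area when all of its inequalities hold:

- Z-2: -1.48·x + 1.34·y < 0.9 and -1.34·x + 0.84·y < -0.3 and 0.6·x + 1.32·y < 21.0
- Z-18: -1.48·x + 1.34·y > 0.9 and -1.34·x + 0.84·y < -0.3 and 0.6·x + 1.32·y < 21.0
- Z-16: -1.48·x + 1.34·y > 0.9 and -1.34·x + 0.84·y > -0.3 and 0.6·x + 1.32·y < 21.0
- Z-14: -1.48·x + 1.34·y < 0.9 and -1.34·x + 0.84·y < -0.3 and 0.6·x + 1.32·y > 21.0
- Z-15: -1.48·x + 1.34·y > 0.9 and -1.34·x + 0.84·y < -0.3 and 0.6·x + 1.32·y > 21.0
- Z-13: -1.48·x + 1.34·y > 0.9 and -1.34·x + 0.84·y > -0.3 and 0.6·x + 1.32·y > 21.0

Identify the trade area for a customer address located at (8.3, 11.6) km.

-1.48·8.3 + 1.34·11.6 = 3.260, which is > 0.9
-1.34·8.3 + 0.84·11.6 = -1.378, which is < -0.3
0.6·8.3 + 1.32·11.6 = 20.292, which is < 21.0
This sign pattern matches Z-18.

Z-18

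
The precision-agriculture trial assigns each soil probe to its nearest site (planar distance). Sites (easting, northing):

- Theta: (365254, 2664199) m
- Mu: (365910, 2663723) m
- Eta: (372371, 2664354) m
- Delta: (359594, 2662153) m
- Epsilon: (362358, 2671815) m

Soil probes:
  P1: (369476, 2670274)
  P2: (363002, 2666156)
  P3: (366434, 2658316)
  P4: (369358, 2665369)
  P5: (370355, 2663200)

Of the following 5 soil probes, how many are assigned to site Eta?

P1 → Eta
P2 → Theta
P3 → Mu
P4 → Eta
P5 → Eta
3 of the 5 go to Eta.

3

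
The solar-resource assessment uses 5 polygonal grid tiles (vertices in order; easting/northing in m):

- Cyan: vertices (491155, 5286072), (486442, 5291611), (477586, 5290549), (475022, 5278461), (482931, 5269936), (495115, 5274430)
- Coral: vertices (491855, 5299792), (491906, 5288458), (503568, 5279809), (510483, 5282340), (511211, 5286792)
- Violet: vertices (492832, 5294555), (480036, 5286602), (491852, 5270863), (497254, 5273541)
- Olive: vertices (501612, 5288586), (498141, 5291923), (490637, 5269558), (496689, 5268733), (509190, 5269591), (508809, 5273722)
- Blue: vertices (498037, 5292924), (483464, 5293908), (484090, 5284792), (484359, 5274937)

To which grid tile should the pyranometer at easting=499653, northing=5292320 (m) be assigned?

Cast a ray rightward from (499653, 5292320). For each polygon, the edges (by vertex number in listed order) whose endpoints lie on opposite sides of northing = 5292320, where each meets that height, and whether that is right or left of the point:
Cyan: no edge straddles that height → 0 crossings.
Coral: 1–2 at easting≈491888.6 (left), 5–1 at easting≈502980.2 (right) → 1 crossing.
Violet: 1–2 at easting≈489236.0 (left), 4–1 at easting≈493302.3 (left) → 0 crossings.
Olive: no edge straddles that height → 0 crossings.
Blue: 2–3 at easting≈483573.0 (left), 4–1 at easting≈497577.7 (left) → 0 crossings.
Only Coral has an odd count, so the point is inside Coral.

Coral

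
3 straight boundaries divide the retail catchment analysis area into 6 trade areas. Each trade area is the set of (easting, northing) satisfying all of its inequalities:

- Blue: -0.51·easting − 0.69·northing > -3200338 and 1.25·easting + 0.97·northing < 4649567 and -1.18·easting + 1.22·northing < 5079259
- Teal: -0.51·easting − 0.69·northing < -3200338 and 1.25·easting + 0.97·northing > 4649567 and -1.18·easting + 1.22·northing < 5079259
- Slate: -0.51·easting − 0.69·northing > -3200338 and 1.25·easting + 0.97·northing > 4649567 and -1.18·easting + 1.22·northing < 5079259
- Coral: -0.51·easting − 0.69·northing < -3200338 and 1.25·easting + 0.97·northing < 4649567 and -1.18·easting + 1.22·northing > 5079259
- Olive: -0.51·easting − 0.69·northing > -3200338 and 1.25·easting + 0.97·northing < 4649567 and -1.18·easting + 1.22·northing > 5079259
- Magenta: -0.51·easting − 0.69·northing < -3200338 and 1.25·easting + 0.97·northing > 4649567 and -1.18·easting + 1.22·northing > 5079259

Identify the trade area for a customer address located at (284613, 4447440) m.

Magenta

-0.51·284613 − 0.69·4447440 = -3213886.230, which is < -3200338
1.25·284613 + 0.97·4447440 = 4669783.050, which is > 4649567
-1.18·284613 + 1.22·4447440 = 5090033.460, which is > 5079259
This sign pattern matches Magenta.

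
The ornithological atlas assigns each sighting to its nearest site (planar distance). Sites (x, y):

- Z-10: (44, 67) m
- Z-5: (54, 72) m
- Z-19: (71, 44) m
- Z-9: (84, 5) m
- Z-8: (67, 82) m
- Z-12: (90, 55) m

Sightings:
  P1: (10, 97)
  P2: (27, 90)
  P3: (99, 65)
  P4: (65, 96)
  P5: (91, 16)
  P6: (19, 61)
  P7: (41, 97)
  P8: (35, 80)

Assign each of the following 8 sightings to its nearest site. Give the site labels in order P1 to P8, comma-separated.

P1 → Z-10 (d²=2056.00)
P2 → Z-10 (d²=818.00)
P3 → Z-12 (d²=181.00)
P4 → Z-8 (d²=200.00)
P5 → Z-9 (d²=170.00)
P6 → Z-10 (d²=661.00)
P7 → Z-5 (d²=794.00)
P8 → Z-10 (d²=250.00)

Z-10, Z-10, Z-12, Z-8, Z-9, Z-10, Z-5, Z-10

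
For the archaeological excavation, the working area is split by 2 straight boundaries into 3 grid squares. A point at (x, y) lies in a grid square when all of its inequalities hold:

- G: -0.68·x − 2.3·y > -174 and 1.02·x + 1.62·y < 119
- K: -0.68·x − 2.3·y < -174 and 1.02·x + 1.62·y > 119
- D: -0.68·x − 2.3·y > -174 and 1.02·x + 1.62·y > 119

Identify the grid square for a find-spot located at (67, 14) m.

-0.68·67 − 2.3·14 = -77.760, which is > -174
1.02·67 + 1.62·14 = 91.020, which is < 119
This sign pattern matches G.

G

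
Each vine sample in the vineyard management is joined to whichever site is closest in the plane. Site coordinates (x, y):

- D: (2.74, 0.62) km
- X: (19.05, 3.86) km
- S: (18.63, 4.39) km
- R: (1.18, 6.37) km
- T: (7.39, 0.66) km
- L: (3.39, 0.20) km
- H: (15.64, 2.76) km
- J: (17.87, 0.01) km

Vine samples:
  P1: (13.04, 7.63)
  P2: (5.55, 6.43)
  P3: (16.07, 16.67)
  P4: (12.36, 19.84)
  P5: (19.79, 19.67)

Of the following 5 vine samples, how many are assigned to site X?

P1 → H
P2 → R
P3 → S
P4 → S
P5 → S
0 of the 5 go to X.

0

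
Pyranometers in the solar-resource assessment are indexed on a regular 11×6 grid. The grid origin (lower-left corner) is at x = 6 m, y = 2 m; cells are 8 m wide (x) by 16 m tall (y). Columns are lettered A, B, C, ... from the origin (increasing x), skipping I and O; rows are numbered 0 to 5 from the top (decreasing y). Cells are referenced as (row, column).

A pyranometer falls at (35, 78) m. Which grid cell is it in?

(1, D)

Column index: ⌊(35 − 6) / 8⌋ = ⌊3.625⌋ = 3 → column D
Row offset from origin: ⌊(78 − 2) / 16⌋ = ⌊4.750⌋ = 4 → row 1 (counted from top)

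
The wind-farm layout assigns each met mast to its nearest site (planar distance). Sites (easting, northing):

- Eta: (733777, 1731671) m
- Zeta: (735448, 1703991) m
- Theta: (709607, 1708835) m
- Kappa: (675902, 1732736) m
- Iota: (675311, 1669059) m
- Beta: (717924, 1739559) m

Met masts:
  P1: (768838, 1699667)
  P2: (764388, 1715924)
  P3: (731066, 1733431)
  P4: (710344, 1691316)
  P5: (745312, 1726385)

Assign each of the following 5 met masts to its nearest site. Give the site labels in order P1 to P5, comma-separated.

Zeta, Zeta, Eta, Theta, Eta

P1 → Zeta (d²=1133589076.00)
P2 → Zeta (d²=979920089.00)
P3 → Eta (d²=10447121.00)
P4 → Theta (d²=307458530.00)
P5 → Eta (d²=160998021.00)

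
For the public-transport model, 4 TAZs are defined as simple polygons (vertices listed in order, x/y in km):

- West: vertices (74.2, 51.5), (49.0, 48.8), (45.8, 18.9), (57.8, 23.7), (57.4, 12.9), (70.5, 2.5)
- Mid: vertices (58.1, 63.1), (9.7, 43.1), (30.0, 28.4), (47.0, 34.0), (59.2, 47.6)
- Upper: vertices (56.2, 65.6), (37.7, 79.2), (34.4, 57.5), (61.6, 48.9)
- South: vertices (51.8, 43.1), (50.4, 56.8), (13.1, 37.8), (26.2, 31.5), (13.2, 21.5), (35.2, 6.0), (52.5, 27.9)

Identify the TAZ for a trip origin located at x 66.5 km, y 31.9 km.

Cast a ray rightward from (66.5, 31.9). For each polygon, the edges (by vertex number in listed order) whose endpoints lie on opposite sides of y = 31.9, where each meets that height, and whether that is right or left of the point:
West: 2–3 at x≈47.19 (left), 6–1 at x≈72.72 (right) → 1 crossing.
Mid: 2–3 at x≈25.17 (left), 3–4 at x≈40.62 (left) → 0 crossings.
Upper: no edge straddles that height → 0 crossings.
South: 3–4 at x≈25.37 (left), 7–1 at x≈52.32 (left) → 0 crossings.
Only West has an odd count, so the point is inside West.

West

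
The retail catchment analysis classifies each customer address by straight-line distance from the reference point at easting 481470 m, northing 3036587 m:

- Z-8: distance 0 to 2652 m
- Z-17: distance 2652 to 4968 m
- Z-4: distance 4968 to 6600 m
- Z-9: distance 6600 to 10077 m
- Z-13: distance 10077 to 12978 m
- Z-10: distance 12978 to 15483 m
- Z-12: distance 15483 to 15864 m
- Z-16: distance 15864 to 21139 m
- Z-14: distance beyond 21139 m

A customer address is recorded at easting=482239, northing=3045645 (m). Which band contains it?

Distance = √((482239−481470)² + (3045645−3036587)²) = √(591361.000 + 82047364.000) = 9090.584 m.
6600 ≤ 9090.584 < 10077 → Z-9.

Z-9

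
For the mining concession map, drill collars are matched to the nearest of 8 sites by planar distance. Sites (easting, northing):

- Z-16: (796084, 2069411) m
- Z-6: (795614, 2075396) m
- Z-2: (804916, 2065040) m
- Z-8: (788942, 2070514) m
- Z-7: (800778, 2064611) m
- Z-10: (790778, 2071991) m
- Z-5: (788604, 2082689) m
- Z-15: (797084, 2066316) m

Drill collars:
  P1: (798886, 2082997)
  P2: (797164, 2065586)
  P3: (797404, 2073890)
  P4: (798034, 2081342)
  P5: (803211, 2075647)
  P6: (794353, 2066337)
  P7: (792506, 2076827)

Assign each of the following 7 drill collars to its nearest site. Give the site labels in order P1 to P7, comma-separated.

P1 → Z-6 (d²=68481185.00)
P2 → Z-15 (d²=539300.00)
P3 → Z-6 (d²=5472136.00)
P4 → Z-6 (d²=41211316.00)
P5 → Z-6 (d²=57777410.00)
P6 → Z-15 (d²=7458802.00)
P7 → Z-6 (d²=11707425.00)

Z-6, Z-15, Z-6, Z-6, Z-6, Z-15, Z-6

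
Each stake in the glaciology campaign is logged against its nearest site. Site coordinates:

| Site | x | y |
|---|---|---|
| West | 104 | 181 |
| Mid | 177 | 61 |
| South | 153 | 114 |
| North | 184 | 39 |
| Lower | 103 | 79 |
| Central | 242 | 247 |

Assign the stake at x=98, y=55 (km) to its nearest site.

Lower

Squared distances to each site:
West: 15912.000; Mid: 6277.000; South: 6506.000; North: 7652.000; Lower: 601.000; Central: 57600.000.
Minimum at Lower.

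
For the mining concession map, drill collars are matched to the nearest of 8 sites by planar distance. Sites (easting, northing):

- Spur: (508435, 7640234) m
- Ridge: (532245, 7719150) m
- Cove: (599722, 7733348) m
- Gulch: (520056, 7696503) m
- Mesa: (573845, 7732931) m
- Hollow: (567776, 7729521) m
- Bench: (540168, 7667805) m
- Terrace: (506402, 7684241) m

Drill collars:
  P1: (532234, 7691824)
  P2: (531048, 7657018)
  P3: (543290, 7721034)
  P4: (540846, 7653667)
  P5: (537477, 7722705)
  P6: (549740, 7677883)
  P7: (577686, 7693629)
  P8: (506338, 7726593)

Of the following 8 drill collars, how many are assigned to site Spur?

0

P1 → Gulch
P2 → Bench
P3 → Ridge
P4 → Bench
P5 → Ridge
P6 → Bench
P7 → Hollow
P8 → Ridge
0 of the 8 go to Spur.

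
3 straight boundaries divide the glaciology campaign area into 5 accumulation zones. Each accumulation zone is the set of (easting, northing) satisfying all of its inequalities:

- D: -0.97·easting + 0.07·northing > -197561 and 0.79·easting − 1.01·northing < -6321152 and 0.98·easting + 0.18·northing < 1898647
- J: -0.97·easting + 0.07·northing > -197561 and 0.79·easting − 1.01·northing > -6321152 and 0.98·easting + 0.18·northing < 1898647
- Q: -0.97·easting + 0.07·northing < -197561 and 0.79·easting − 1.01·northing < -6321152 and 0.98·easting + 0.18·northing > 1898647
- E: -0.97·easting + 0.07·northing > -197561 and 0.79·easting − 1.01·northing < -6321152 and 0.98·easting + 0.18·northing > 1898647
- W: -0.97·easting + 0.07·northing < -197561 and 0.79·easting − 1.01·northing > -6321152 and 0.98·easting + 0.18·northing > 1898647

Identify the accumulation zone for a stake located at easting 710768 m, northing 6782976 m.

W

-0.97·710768 + 0.07·6782976 = -214636.640, which is < -197561
0.79·710768 − 1.01·6782976 = -6289299.040, which is > -6321152
0.98·710768 + 0.18·6782976 = 1917488.320, which is > 1898647
This sign pattern matches W.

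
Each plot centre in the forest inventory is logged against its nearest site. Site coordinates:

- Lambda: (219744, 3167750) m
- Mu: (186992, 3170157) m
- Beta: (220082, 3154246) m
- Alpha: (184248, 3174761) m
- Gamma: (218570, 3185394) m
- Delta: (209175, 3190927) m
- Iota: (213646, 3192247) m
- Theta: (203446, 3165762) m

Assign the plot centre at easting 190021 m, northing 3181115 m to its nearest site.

Squared distances to each site:
Lambda: 1062079954.000; Mu: 129252605.000; Beta: 1625606882.000; Alpha: 73700845.000; Gamma: 833355242.000; Delta: 463151060.000; Iota: 682062049.000; Theta: 415945234.000.
Minimum at Alpha.

Alpha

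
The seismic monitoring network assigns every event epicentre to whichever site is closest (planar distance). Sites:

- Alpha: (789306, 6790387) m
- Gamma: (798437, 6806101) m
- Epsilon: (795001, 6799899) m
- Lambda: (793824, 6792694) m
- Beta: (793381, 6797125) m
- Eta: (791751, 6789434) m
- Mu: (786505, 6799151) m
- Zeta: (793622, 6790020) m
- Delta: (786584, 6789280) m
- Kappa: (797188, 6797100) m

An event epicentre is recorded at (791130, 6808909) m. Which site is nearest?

Gamma

Squared distances to each site:
Alpha: 346391460.000; Gamma: 61277113.000; Epsilon: 96164741.000; Lambda: 270183861.000; Beta: 143929657.000; Eta: 379661266.000; Mu: 116609189.000; Zeta: 363004385.000; Delta: 405963757.000; Kappa: 176151845.000.
Minimum at Gamma.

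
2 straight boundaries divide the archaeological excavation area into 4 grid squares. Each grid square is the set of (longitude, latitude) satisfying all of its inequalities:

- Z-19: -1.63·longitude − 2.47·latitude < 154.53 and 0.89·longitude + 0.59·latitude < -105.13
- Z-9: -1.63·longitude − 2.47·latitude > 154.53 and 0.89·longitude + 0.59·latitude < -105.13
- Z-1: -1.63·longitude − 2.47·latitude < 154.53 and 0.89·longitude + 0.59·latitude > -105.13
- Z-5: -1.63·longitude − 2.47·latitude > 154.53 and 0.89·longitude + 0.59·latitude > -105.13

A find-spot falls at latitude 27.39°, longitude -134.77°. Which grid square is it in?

-1.63·-134.77 − 2.47·27.39 = 152.022, which is < 154.53
0.89·-134.77 + 0.59·27.39 = -103.785, which is > -105.13
This sign pattern matches Z-1.

Z-1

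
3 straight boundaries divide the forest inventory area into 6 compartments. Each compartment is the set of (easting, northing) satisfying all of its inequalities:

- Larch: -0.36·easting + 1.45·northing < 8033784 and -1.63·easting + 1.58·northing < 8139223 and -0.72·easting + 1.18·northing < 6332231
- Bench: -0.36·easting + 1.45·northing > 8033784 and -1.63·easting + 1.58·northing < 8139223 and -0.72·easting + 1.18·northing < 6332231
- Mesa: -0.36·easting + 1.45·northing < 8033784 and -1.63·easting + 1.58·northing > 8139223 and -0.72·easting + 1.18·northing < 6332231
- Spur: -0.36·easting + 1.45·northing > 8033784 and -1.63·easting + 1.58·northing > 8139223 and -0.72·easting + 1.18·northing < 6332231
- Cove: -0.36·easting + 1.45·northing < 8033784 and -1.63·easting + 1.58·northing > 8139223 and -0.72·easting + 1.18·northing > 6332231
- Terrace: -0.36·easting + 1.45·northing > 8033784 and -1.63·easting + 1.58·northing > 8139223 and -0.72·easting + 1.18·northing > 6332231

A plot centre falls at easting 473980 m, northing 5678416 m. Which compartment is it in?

Terrace

-0.36·473980 + 1.45·5678416 = 8063070.400, which is > 8033784
-1.63·473980 + 1.58·5678416 = 8199309.880, which is > 8139223
-0.72·473980 + 1.18·5678416 = 6359265.280, which is > 6332231
This sign pattern matches Terrace.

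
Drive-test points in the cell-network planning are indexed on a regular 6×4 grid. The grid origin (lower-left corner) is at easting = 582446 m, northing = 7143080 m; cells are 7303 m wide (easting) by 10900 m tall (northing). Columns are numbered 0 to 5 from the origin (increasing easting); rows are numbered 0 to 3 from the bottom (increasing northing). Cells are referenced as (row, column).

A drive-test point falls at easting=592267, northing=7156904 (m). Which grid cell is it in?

(1, 1)

Column index: ⌊(592267 − 582446) / 7303⌋ = ⌊1.345⌋ = 1
Row offset from origin: ⌊(7156904 − 7143080) / 10900⌋ = ⌊1.268⌋ = 1 → row 1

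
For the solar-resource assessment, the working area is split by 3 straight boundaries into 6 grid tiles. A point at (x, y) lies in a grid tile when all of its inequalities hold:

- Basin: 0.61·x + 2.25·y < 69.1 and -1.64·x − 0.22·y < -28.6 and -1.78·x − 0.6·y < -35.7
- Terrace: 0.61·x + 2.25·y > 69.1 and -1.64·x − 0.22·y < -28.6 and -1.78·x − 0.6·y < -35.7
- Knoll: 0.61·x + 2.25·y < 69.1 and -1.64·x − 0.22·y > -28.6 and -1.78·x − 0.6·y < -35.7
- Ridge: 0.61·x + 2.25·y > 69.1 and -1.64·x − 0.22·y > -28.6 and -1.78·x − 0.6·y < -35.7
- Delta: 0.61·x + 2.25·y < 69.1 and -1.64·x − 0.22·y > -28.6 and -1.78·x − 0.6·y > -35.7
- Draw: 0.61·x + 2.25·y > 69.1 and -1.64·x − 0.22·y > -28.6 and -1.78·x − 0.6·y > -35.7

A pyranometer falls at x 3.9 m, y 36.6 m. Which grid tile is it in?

Draw

0.61·3.9 + 2.25·36.6 = 84.729, which is > 69.1
-1.64·3.9 − 0.22·36.6 = -14.448, which is > -28.6
-1.78·3.9 − 0.6·36.6 = -28.902, which is > -35.7
This sign pattern matches Draw.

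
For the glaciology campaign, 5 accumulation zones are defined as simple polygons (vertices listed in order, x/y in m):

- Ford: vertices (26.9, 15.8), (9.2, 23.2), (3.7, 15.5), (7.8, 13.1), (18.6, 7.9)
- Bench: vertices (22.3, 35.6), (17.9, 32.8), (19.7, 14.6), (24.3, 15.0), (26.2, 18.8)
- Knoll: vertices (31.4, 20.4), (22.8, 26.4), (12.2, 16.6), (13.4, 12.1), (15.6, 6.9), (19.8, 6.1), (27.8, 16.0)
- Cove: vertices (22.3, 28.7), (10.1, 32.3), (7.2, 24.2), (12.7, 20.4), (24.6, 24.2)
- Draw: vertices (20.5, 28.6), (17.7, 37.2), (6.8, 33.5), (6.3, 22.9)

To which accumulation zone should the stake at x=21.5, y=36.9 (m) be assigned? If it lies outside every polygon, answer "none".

Cast a ray rightward from (21.5, 36.9). For each polygon, the edges (by vertex number in listed order) whose endpoints lie on opposite sides of y = 36.9, where each meets that height, and whether that is right or left of the point:
Ford: no edge straddles that height → 0 crossings.
Bench: no edge straddles that height → 0 crossings.
Knoll: no edge straddles that height → 0 crossings.
Cove: no edge straddles that height → 0 crossings.
Draw: 1–2 at x≈17.80 (left), 2–3 at x≈16.82 (left) → 0 crossings.
All counts are even, so the point lies outside every listed polygon.

none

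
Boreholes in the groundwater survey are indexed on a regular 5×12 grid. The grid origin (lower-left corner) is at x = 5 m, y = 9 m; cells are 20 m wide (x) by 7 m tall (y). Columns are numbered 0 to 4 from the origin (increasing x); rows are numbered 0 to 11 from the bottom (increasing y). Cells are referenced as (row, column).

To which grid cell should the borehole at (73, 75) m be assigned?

Column index: ⌊(73 − 5) / 20⌋ = ⌊3.400⌋ = 3
Row offset from origin: ⌊(75 − 9) / 7⌋ = ⌊9.429⌋ = 9 → row 9

(9, 3)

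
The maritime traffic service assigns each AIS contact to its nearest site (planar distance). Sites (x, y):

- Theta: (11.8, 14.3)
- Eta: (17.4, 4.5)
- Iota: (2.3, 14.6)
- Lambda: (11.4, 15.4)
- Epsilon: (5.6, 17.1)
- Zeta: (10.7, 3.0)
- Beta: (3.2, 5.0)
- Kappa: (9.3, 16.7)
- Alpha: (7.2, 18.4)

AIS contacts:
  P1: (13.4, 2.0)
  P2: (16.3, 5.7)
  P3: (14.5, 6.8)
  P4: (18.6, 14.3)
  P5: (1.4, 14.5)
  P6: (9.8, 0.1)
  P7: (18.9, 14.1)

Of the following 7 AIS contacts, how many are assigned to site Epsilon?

P1 → Zeta
P2 → Eta
P3 → Eta
P4 → Theta
P5 → Iota
P6 → Zeta
P7 → Theta
0 of the 7 go to Epsilon.

0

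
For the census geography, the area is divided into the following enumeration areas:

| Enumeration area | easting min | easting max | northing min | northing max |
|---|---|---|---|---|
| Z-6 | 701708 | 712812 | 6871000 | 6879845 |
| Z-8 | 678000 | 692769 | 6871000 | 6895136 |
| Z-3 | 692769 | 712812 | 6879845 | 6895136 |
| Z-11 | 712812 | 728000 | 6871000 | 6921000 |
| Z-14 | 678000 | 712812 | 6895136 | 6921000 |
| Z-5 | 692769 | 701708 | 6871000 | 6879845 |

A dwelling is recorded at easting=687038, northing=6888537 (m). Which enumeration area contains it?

The point has easting = 687038 and northing = 6888537.
Only Z-8 satisfies 678000 ≤ easting ≤ 692769 and 6871000 ≤ northing ≤ 6895136.

Z-8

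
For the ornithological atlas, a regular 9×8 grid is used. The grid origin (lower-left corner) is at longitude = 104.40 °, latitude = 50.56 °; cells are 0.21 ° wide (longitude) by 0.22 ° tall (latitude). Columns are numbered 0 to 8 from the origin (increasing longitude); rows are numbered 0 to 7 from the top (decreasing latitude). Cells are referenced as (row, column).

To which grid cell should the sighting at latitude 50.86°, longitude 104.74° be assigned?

(6, 1)

Column index: ⌊(104.74 − 104.40) / 0.21⌋ = ⌊1.619⌋ = 1
Row offset from origin: ⌊(50.86 − 50.56) / 0.22⌋ = ⌊1.364⌋ = 1 → row 6 (counted from top)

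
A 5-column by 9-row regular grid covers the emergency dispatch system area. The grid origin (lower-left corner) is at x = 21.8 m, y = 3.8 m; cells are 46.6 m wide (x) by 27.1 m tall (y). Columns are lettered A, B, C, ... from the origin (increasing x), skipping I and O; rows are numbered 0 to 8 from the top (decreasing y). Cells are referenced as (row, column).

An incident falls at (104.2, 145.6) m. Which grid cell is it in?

(3, B)

Column index: ⌊(104.2 − 21.8) / 46.6⌋ = ⌊1.768⌋ = 1 → column B
Row offset from origin: ⌊(145.6 − 3.8) / 27.1⌋ = ⌊5.232⌋ = 5 → row 3 (counted from top)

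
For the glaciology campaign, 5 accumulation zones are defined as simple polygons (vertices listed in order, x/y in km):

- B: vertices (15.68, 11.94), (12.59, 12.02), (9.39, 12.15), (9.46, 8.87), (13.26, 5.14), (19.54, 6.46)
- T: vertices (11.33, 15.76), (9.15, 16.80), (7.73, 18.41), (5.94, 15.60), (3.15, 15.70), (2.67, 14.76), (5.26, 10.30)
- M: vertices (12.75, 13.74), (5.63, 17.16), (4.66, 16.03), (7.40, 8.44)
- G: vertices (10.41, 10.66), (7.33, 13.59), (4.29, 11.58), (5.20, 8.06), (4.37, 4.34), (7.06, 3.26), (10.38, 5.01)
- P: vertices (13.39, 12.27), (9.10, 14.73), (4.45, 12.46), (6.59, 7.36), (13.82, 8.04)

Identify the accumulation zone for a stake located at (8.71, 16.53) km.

Cast a ray rightward from (8.71, 16.53). For each polygon, the edges (by vertex number in listed order) whose endpoints lie on opposite sides of y = 16.53, where each meets that height, and whether that is right or left of the point:
B: no edge straddles that height → 0 crossings.
T: 1–2 at x≈9.716 (right), 3–4 at x≈6.532 (left) → 1 crossing.
M: 1–2 at x≈6.942 (left), 2–3 at x≈5.089 (left) → 0 crossings.
G: no edge straddles that height → 0 crossings.
P: no edge straddles that height → 0 crossings.
Only T has an odd count, so the point is inside T.

T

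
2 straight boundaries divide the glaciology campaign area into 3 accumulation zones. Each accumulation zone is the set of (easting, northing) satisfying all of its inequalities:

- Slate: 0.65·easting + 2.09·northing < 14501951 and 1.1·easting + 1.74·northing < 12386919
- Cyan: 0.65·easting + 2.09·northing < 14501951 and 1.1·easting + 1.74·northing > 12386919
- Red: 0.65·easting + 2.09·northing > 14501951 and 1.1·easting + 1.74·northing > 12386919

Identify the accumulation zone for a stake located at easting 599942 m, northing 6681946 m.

0.65·599942 + 2.09·6681946 = 14355229.440, which is < 14501951
1.1·599942 + 1.74·6681946 = 12286522.240, which is < 12386919
This sign pattern matches Slate.

Slate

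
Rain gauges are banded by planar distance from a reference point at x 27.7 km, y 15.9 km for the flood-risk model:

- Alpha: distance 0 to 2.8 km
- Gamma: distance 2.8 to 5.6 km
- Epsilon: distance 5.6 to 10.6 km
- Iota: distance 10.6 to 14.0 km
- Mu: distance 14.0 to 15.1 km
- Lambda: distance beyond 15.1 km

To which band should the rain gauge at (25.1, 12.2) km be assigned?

Gamma

Distance = √((25.1−27.7)² + (12.2−15.9)²) = √(6.760 + 13.690) = 4.522 km.
2.8 ≤ 4.522 < 5.6 → Gamma.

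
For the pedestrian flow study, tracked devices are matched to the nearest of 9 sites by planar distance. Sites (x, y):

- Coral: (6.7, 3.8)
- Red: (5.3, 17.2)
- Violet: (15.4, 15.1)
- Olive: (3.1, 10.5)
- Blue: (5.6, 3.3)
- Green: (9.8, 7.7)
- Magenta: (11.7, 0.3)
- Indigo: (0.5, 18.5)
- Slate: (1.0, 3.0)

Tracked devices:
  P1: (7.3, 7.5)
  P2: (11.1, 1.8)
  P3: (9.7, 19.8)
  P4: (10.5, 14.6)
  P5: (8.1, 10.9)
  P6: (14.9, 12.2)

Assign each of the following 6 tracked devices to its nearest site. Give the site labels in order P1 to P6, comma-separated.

Green, Magenta, Red, Violet, Green, Violet

P1 → Green (d²=6.29)
P2 → Magenta (d²=2.61)
P3 → Red (d²=26.12)
P4 → Violet (d²=24.26)
P5 → Green (d²=13.13)
P6 → Violet (d²=8.66)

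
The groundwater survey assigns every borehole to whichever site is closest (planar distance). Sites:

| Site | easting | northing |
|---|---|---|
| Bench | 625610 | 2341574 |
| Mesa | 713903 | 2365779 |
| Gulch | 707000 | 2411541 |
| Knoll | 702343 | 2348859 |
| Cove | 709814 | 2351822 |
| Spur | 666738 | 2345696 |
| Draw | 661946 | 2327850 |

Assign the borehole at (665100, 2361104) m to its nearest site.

Spur

Squared distances to each site:
Bench: 1940881000.000; Mesa: 2403588434.000; Gulch: 4299500969.000; Knoll: 1536981074.000; Cove: 2085497320.000; Spur: 240089508.000; Draw: 1115776232.000.
Minimum at Spur.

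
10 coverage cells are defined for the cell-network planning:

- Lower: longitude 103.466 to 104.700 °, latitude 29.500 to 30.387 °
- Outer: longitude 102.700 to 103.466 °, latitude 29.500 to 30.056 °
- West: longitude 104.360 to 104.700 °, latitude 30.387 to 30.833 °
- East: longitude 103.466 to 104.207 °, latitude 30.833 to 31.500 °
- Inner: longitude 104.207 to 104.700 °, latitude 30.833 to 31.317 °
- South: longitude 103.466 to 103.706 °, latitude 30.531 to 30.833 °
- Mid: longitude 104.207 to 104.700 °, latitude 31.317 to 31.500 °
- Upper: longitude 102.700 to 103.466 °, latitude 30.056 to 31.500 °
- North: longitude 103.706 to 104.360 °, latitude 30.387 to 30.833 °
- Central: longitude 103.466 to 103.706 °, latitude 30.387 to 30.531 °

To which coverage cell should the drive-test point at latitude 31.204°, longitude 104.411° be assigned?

Inner

The point has longitude = 104.411 and latitude = 31.204.
Only Inner satisfies 104.207 ≤ longitude ≤ 104.700 and 30.833 ≤ latitude ≤ 31.317.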